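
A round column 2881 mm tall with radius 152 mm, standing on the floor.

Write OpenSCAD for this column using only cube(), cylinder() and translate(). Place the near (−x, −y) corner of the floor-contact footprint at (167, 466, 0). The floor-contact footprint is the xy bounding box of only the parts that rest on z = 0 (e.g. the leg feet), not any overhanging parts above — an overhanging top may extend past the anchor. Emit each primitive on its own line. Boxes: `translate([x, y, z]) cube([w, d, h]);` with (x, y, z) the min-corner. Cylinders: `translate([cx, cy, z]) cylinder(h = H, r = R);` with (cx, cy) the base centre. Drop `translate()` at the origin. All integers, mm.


translate([319, 618, 0]) cylinder(h = 2881, r = 152);


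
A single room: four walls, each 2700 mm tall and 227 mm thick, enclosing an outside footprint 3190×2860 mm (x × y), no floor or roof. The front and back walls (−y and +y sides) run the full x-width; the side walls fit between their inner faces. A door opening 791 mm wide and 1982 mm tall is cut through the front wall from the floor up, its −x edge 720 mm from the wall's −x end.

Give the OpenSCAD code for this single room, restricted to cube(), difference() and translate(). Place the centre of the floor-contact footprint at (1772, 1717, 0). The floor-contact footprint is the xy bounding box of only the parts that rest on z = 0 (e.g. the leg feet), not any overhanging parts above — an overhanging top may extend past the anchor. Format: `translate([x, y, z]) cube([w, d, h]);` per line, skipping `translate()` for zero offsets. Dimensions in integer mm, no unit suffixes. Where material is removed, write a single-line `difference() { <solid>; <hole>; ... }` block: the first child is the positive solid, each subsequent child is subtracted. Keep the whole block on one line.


difference() { translate([177, 287, 0]) cube([3190, 227, 2700]); translate([897, 287, 0]) cube([791, 227, 1982]); }
translate([177, 2920, 0]) cube([3190, 227, 2700]);
translate([177, 514, 0]) cube([227, 2406, 2700]);
translate([3140, 514, 0]) cube([227, 2406, 2700]);


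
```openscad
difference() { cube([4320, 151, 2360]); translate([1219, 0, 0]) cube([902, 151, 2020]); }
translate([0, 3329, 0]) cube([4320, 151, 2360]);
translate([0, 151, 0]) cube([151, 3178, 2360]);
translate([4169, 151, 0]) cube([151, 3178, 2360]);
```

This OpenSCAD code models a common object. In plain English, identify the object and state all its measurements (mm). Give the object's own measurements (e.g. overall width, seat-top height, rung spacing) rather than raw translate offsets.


A single room: four walls, each 2360 mm tall and 151 mm thick, enclosing an outside footprint 4320×3480 mm (x × y), no floor or roof. The front and back walls (−y and +y sides) run the full x-width; the side walls fit between their inner faces. A door opening 902 mm wide and 2020 mm tall is cut through the front wall from the floor up, its −x edge 1219 mm from the wall's −x end.


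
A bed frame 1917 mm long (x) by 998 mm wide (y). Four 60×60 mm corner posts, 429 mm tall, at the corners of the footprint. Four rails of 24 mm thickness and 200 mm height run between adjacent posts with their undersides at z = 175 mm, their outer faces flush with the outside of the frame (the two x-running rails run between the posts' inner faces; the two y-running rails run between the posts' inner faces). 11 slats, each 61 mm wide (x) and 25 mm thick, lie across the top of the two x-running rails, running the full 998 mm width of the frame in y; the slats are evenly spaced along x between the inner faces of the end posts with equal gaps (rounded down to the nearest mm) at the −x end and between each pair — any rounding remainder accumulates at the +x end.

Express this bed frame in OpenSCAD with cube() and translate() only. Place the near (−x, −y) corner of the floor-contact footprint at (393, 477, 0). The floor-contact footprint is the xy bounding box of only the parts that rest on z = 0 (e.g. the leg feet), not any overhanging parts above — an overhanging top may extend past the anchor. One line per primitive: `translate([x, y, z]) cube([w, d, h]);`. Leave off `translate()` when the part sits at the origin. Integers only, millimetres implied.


translate([393, 477, 0]) cube([60, 60, 429]);
translate([393, 1415, 0]) cube([60, 60, 429]);
translate([2250, 477, 0]) cube([60, 60, 429]);
translate([2250, 1415, 0]) cube([60, 60, 429]);
translate([453, 477, 175]) cube([1797, 24, 200]);
translate([453, 1451, 175]) cube([1797, 24, 200]);
translate([393, 537, 175]) cube([24, 878, 200]);
translate([2286, 537, 175]) cube([24, 878, 200]);
translate([546, 477, 375]) cube([61, 998, 25]);
translate([700, 477, 375]) cube([61, 998, 25]);
translate([854, 477, 375]) cube([61, 998, 25]);
translate([1008, 477, 375]) cube([61, 998, 25]);
translate([1162, 477, 375]) cube([61, 998, 25]);
translate([1316, 477, 375]) cube([61, 998, 25]);
translate([1470, 477, 375]) cube([61, 998, 25]);
translate([1624, 477, 375]) cube([61, 998, 25]);
translate([1778, 477, 375]) cube([61, 998, 25]);
translate([1932, 477, 375]) cube([61, 998, 25]);
translate([2086, 477, 375]) cube([61, 998, 25]);


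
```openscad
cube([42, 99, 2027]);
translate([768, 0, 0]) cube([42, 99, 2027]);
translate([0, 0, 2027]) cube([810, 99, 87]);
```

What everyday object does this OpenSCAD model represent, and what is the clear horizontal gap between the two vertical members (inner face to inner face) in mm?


A door frame. The clear opening width is 726 mm.

Two 2027 mm tall posts with a header on top — a door frame. The left jamb is 42 mm wide at x = 0; the right jamb starts at x = 768. The clear opening is 768 − 42 = 726 mm.


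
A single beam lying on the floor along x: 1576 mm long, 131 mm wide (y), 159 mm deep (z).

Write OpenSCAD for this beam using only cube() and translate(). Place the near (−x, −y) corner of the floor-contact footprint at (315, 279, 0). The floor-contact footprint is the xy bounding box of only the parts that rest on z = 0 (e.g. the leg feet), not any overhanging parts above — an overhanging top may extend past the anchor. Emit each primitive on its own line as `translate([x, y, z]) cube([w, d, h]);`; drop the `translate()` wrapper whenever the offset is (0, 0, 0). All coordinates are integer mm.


translate([315, 279, 0]) cube([1576, 131, 159]);


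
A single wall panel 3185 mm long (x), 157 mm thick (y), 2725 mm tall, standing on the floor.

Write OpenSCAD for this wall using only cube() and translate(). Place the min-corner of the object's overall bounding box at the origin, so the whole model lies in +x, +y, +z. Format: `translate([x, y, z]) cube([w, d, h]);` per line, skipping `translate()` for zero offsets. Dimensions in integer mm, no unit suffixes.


cube([3185, 157, 2725]);


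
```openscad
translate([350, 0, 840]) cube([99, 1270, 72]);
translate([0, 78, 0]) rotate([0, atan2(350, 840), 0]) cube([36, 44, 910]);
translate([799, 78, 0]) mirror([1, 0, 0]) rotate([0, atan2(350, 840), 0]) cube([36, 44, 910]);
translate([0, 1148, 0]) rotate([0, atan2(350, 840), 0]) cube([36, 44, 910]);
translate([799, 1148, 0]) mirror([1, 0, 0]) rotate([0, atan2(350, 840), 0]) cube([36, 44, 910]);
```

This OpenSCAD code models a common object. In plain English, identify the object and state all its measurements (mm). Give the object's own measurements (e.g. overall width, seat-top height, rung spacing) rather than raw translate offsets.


A sawhorse. A 99×1270×72 mm beam (x, y, z) sits on two A-frame leg pairs. Each pair is two raked legs of 36×44 mm section (44 mm along y) splaying symmetrically in x. Each leg rises 840 mm vertically over 350 mm of horizontal reach and is 910 mm long along its own axis. Every leg's outer bottom edge rests on the floor and its outer top edge meets a bottom edge of the beam — the left legs (tilting toward +x) meet the beam's −x bottom edge, the right legs (their mirror images, tilting toward −x) meet its +x bottom edge — so the leg tops tuck under the beam, the beam's underside is 840 mm above the floor, and the feet are 799 mm apart outside-to-outside with the beam centred between them. The two leg pairs are set in 78 mm from either end of the beam.


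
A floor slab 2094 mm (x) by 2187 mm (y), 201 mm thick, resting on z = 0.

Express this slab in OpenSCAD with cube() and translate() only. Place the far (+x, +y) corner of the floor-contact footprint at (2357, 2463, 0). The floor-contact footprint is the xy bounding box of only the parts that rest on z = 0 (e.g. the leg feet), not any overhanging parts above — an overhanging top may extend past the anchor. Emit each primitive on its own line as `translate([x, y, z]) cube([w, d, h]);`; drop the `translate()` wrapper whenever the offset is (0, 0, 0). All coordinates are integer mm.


translate([263, 276, 0]) cube([2094, 2187, 201]);


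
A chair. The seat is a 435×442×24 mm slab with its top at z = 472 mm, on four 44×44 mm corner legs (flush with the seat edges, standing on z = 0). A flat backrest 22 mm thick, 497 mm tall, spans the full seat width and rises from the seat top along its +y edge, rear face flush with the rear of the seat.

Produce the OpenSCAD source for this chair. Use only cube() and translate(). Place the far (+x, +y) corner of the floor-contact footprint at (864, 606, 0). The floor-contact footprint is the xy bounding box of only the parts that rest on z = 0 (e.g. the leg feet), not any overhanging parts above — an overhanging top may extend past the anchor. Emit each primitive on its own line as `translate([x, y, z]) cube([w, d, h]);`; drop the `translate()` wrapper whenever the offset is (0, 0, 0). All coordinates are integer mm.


// leg_h = 472 - 24 = 448
translate([429, 164, 448]) cube([435, 442, 24]);
translate([429, 164, 0]) cube([44, 44, 448]);
translate([820, 164, 0]) cube([44, 44, 448]);
translate([429, 562, 0]) cube([44, 44, 448]);
translate([820, 562, 0]) cube([44, 44, 448]);
translate([429, 584, 472]) cube([435, 22, 497]);


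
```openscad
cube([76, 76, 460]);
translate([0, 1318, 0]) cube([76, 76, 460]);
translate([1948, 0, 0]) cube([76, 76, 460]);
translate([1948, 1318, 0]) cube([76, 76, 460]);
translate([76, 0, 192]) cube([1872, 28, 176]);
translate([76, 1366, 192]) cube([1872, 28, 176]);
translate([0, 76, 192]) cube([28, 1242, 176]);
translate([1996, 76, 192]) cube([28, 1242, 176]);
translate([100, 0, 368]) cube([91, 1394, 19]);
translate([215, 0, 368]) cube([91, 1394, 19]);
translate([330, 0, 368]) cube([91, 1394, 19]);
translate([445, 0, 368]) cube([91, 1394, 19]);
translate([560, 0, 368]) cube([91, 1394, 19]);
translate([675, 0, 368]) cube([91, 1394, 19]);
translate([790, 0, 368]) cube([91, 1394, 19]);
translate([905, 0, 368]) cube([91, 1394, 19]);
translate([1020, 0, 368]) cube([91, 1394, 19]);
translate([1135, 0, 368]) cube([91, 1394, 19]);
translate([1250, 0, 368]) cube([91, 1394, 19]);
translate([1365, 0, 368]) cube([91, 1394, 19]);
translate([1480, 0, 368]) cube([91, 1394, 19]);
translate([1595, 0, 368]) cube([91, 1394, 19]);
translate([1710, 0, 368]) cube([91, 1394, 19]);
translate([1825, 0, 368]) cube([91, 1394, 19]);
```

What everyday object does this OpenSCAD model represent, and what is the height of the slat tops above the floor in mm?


A bed frame. The slat-top height is 387 mm.

Four posts, four rails, and a row of slats — a bed frame. Slats sit on the rails at z = 192 + 176 = 368; with slat thickness 19, the top is 387 mm.


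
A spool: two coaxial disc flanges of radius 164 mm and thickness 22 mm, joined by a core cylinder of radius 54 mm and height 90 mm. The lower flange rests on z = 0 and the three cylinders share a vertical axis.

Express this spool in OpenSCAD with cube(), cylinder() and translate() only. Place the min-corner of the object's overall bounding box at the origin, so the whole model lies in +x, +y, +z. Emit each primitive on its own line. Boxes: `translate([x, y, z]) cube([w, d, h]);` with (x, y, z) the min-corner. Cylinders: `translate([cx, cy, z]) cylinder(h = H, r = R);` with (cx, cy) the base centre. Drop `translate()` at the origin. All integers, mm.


translate([164, 164, 0]) cylinder(h = 22, r = 164);
translate([164, 164, 22]) cylinder(h = 90, r = 54);
translate([164, 164, 112]) cylinder(h = 22, r = 164);


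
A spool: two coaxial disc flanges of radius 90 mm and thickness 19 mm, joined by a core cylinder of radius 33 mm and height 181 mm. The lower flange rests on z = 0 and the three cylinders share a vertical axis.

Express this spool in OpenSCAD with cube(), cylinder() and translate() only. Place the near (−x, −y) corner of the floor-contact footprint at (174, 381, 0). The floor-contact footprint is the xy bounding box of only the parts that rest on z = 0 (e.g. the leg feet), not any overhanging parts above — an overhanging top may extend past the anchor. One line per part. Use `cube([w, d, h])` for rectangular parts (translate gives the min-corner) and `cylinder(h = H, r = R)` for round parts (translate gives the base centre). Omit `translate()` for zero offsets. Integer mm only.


translate([264, 471, 0]) cylinder(h = 19, r = 90);
translate([264, 471, 19]) cylinder(h = 181, r = 33);
translate([264, 471, 200]) cylinder(h = 19, r = 90);


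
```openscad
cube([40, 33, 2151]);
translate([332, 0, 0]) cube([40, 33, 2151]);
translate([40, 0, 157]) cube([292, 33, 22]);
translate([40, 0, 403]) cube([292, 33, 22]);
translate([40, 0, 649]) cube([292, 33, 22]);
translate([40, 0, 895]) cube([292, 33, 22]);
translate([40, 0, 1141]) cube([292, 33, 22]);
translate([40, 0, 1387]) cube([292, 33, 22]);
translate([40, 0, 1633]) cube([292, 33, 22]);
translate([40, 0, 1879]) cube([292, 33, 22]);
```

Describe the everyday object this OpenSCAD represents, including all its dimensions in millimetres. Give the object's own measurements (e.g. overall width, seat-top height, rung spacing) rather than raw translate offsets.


A straight ladder. Two 40×33 mm vertical rails, 2151 mm tall, stand 372 mm apart (outside-to-outside) with their front faces coplanar on the −y side. 8 rungs, each 33 mm deep and 22 mm tall, span between the inner faces of the rails, front faces flush with the rails. The lowest rung's underside is at z = 157 mm and rungs are spaced 246 mm apart (underside to underside).


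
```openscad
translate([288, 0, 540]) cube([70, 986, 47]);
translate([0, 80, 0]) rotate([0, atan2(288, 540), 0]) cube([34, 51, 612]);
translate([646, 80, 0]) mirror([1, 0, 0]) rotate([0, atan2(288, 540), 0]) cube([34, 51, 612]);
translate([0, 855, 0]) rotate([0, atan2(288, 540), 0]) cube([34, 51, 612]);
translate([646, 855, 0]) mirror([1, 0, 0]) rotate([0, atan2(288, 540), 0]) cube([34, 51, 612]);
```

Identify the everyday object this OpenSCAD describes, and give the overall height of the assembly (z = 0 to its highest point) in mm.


A sawhorse. The overall height is 587 mm.

A beam across two mirrored pairs of raked legs — a sawhorse. The beam's underside is at z = 540 (matching the legs' vertical rise in atan2(288, 540)) and the beam is 47 mm tall, so its top is at 540 + 47 = 587 mm. The raked legs top out at the beam's underside, so that is the highest point.


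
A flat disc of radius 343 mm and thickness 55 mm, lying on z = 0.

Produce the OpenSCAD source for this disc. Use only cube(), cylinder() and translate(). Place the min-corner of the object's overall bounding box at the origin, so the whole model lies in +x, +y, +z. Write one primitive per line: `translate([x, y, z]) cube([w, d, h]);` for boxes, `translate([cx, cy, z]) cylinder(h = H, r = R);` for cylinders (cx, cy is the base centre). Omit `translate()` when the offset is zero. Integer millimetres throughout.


translate([343, 343, 0]) cylinder(h = 55, r = 343);


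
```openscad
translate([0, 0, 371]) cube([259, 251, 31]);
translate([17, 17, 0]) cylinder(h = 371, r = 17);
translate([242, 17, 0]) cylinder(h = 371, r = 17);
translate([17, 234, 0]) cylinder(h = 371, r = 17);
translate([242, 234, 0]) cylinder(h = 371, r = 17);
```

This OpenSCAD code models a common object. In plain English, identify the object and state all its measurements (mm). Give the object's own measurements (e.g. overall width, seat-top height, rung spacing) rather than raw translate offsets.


A four-legged stool. The seat is a 259×251×31 mm slab whose top surface is at z = 402 mm; four round legs, each 34 mm in diameter, run from the floor (z = 0) to the underside of the seat, each leg's axis is inset half a diameter from the nearest pair of seat edges (so the leg's bounding box is flush with the corner).


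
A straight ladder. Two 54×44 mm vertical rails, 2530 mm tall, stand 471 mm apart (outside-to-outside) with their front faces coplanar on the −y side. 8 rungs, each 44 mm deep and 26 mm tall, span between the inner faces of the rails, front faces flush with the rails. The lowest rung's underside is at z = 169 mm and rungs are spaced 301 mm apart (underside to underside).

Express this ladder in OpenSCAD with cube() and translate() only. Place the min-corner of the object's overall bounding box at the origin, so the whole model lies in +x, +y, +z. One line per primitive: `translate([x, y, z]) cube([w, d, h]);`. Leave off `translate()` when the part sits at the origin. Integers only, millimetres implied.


cube([54, 44, 2530]);
translate([417, 0, 0]) cube([54, 44, 2530]);
translate([54, 0, 169]) cube([363, 44, 26]);
translate([54, 0, 470]) cube([363, 44, 26]);
translate([54, 0, 771]) cube([363, 44, 26]);
translate([54, 0, 1072]) cube([363, 44, 26]);
translate([54, 0, 1373]) cube([363, 44, 26]);
translate([54, 0, 1674]) cube([363, 44, 26]);
translate([54, 0, 1975]) cube([363, 44, 26]);
translate([54, 0, 2276]) cube([363, 44, 26]);


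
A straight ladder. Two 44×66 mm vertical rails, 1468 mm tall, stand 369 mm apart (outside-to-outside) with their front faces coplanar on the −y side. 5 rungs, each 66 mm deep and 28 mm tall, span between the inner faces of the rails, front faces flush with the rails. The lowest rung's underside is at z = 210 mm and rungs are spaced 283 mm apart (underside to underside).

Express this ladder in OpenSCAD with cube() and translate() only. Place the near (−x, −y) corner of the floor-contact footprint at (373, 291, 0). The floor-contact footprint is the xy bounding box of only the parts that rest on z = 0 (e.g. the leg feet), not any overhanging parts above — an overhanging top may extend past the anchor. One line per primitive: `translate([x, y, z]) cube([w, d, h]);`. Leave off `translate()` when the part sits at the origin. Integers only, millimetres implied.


translate([373, 291, 0]) cube([44, 66, 1468]);
translate([698, 291, 0]) cube([44, 66, 1468]);
translate([417, 291, 210]) cube([281, 66, 28]);
translate([417, 291, 493]) cube([281, 66, 28]);
translate([417, 291, 776]) cube([281, 66, 28]);
translate([417, 291, 1059]) cube([281, 66, 28]);
translate([417, 291, 1342]) cube([281, 66, 28]);


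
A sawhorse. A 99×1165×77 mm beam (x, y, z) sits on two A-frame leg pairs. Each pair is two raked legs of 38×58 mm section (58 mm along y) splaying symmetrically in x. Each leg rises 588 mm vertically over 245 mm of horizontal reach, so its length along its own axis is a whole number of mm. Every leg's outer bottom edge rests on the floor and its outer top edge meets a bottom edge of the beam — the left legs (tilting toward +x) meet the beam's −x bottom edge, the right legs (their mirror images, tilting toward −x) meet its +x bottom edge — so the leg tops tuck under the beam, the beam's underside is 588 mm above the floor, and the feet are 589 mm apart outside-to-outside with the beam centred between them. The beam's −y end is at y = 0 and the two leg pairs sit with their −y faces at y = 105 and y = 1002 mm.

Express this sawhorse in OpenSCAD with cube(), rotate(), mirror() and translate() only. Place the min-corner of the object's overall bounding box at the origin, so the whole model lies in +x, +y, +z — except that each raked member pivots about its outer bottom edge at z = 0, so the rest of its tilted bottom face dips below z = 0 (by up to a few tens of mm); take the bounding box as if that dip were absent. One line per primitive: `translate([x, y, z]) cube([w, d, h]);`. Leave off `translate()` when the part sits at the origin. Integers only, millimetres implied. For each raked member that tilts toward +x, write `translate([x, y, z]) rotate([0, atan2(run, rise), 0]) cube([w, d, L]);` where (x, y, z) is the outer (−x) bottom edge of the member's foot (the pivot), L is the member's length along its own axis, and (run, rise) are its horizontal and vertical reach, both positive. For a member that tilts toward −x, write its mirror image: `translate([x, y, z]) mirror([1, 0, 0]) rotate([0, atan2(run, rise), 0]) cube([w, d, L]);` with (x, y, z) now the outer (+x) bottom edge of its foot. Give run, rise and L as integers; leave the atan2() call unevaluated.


translate([245, 0, 588]) cube([99, 1165, 77]);
translate([0, 105, 0]) rotate([0, atan2(245, 588), 0]) cube([38, 58, 637]);
translate([589, 105, 0]) mirror([1, 0, 0]) rotate([0, atan2(245, 588), 0]) cube([38, 58, 637]);
translate([0, 1002, 0]) rotate([0, atan2(245, 588), 0]) cube([38, 58, 637]);
translate([589, 1002, 0]) mirror([1, 0, 0]) rotate([0, atan2(245, 588), 0]) cube([38, 58, 637]);


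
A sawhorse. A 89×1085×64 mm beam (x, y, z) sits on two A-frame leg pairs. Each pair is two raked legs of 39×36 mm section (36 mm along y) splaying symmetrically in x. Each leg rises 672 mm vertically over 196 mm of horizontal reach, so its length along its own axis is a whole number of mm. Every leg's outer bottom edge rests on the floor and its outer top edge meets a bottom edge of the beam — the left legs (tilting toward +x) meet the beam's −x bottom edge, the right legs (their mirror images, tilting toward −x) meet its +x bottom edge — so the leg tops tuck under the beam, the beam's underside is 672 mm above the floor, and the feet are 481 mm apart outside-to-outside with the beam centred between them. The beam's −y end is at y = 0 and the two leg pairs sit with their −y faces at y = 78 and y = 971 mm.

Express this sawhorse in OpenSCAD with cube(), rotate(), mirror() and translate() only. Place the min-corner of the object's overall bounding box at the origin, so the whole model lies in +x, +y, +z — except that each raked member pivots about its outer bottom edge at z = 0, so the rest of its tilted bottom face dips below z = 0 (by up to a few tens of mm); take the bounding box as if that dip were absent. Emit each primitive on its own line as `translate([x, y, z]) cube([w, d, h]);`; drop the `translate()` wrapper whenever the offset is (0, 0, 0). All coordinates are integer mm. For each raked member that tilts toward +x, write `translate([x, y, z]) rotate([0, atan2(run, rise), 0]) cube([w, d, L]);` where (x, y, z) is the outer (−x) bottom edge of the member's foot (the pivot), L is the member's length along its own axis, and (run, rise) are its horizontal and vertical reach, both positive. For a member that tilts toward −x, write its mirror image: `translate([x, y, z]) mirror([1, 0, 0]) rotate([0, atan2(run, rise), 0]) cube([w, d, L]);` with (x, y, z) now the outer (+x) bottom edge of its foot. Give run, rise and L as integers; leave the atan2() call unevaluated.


translate([196, 0, 672]) cube([89, 1085, 64]);
translate([0, 78, 0]) rotate([0, atan2(196, 672), 0]) cube([39, 36, 700]);
translate([481, 78, 0]) mirror([1, 0, 0]) rotate([0, atan2(196, 672), 0]) cube([39, 36, 700]);
translate([0, 971, 0]) rotate([0, atan2(196, 672), 0]) cube([39, 36, 700]);
translate([481, 971, 0]) mirror([1, 0, 0]) rotate([0, atan2(196, 672), 0]) cube([39, 36, 700]);


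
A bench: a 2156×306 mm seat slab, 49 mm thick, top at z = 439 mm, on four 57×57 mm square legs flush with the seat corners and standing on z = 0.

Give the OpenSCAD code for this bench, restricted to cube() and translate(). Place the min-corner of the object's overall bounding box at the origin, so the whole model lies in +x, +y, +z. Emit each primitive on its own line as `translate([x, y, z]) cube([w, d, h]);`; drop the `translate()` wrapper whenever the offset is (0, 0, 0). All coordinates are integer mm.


translate([0, 0, 390]) cube([2156, 306, 49]);
cube([57, 57, 390]);
translate([0, 249, 0]) cube([57, 57, 390]);
translate([2099, 0, 0]) cube([57, 57, 390]);
translate([2099, 249, 0]) cube([57, 57, 390]);


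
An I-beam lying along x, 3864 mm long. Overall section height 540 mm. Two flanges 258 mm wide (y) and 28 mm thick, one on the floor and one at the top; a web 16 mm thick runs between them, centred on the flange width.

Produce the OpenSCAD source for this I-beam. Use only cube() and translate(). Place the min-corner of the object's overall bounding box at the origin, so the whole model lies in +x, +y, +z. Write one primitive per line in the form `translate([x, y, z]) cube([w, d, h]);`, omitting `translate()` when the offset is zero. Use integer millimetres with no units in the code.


cube([3864, 258, 28]);
translate([0, 121, 28]) cube([3864, 16, 484]);
translate([0, 0, 512]) cube([3864, 258, 28]);


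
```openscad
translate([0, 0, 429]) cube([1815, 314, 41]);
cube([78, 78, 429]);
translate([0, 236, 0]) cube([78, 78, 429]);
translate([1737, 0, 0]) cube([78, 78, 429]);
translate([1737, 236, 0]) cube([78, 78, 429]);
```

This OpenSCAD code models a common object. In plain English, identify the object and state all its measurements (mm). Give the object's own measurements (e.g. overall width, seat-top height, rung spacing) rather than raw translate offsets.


A long wooden bench with a 1815 mm (x) × 314 mm (y) seat, 41 mm thick, its top surface 470 mm above the floor. Four 78 mm square legs at the seat corners, flush with the edges, run from z = 0 to the seat underside.


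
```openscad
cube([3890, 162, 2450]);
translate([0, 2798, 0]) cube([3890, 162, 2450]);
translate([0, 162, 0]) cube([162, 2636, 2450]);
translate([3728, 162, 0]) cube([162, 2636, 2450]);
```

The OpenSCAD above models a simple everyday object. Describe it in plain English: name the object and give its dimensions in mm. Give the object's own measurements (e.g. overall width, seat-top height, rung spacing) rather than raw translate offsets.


The wall frame of a small rectangular building: four walls, each 2450 mm tall and 162 mm thick, enclosing a footprint 3890 mm (x) by 2960 mm (y) outside-to-outside, with no floor or roof. The front and back walls (the −y and +y sides) span the full width; the two side walls fit between them.


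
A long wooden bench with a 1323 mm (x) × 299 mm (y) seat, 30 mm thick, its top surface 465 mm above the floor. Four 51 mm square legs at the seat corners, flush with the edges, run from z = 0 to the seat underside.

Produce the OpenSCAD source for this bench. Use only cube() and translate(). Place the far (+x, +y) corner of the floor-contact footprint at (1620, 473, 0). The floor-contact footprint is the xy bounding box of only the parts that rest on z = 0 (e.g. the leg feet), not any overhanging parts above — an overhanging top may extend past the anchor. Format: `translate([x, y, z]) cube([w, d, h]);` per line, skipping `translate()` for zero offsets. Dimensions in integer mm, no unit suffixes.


translate([297, 174, 435]) cube([1323, 299, 30]);
translate([297, 174, 0]) cube([51, 51, 435]);
translate([297, 422, 0]) cube([51, 51, 435]);
translate([1569, 174, 0]) cube([51, 51, 435]);
translate([1569, 422, 0]) cube([51, 51, 435]);


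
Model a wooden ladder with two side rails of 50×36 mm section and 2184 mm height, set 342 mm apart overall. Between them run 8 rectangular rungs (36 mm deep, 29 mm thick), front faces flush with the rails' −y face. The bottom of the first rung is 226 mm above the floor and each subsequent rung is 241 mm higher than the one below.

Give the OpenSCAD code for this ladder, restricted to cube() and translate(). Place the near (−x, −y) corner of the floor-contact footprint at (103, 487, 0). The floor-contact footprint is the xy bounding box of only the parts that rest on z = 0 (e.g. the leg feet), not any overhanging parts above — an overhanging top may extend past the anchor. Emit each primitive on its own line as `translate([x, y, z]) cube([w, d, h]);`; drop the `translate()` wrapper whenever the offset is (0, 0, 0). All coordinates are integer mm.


translate([103, 487, 0]) cube([50, 36, 2184]);
translate([395, 487, 0]) cube([50, 36, 2184]);
translate([153, 487, 226]) cube([242, 36, 29]);
translate([153, 487, 467]) cube([242, 36, 29]);
translate([153, 487, 708]) cube([242, 36, 29]);
translate([153, 487, 949]) cube([242, 36, 29]);
translate([153, 487, 1190]) cube([242, 36, 29]);
translate([153, 487, 1431]) cube([242, 36, 29]);
translate([153, 487, 1672]) cube([242, 36, 29]);
translate([153, 487, 1913]) cube([242, 36, 29]);


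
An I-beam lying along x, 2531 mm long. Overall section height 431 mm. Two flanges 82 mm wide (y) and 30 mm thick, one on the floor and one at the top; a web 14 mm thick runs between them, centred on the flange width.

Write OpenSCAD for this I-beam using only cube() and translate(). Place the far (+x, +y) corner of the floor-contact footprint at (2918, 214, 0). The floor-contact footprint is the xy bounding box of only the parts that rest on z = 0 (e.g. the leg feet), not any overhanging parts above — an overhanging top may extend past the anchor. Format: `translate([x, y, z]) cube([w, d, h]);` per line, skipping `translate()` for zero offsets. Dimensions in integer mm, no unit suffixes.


translate([387, 132, 0]) cube([2531, 82, 30]);
translate([387, 166, 30]) cube([2531, 14, 371]);
translate([387, 132, 401]) cube([2531, 82, 30]);


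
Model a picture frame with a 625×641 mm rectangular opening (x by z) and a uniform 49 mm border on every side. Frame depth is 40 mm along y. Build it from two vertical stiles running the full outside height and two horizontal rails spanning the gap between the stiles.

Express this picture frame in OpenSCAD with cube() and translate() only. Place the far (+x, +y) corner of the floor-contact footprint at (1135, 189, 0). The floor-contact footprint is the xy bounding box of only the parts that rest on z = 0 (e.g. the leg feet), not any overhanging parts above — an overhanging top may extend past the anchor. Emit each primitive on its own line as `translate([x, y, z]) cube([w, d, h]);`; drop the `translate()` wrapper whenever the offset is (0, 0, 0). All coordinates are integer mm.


translate([412, 149, 0]) cube([49, 40, 739]);
translate([1086, 149, 0]) cube([49, 40, 739]);
translate([461, 149, 0]) cube([625, 40, 49]);
translate([461, 149, 690]) cube([625, 40, 49]);


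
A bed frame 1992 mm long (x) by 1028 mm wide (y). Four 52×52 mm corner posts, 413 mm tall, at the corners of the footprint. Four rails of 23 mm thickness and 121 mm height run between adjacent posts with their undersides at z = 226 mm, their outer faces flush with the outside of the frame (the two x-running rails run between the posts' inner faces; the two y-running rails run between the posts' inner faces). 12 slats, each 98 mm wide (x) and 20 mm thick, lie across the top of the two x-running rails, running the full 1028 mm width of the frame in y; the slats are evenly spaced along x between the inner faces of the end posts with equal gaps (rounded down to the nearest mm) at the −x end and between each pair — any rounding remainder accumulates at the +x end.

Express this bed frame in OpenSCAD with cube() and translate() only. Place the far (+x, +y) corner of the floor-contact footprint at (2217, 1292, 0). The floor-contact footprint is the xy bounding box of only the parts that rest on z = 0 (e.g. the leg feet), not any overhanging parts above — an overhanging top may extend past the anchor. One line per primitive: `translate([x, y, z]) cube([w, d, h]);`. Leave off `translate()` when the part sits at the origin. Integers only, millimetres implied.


translate([225, 264, 0]) cube([52, 52, 413]);
translate([225, 1240, 0]) cube([52, 52, 413]);
translate([2165, 264, 0]) cube([52, 52, 413]);
translate([2165, 1240, 0]) cube([52, 52, 413]);
translate([277, 264, 226]) cube([1888, 23, 121]);
translate([277, 1269, 226]) cube([1888, 23, 121]);
translate([225, 316, 226]) cube([23, 924, 121]);
translate([2194, 316, 226]) cube([23, 924, 121]);
translate([331, 264, 347]) cube([98, 1028, 20]);
translate([483, 264, 347]) cube([98, 1028, 20]);
translate([635, 264, 347]) cube([98, 1028, 20]);
translate([787, 264, 347]) cube([98, 1028, 20]);
translate([939, 264, 347]) cube([98, 1028, 20]);
translate([1091, 264, 347]) cube([98, 1028, 20]);
translate([1243, 264, 347]) cube([98, 1028, 20]);
translate([1395, 264, 347]) cube([98, 1028, 20]);
translate([1547, 264, 347]) cube([98, 1028, 20]);
translate([1699, 264, 347]) cube([98, 1028, 20]);
translate([1851, 264, 347]) cube([98, 1028, 20]);
translate([2003, 264, 347]) cube([98, 1028, 20]);


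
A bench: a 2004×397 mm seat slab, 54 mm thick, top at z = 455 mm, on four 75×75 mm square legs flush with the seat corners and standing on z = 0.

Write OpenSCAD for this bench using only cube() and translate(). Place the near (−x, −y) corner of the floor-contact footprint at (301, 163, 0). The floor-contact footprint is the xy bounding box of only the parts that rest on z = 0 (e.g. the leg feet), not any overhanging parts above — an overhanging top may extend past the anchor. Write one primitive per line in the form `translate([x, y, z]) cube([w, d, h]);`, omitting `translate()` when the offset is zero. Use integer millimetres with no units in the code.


translate([301, 163, 401]) cube([2004, 397, 54]);
translate([301, 163, 0]) cube([75, 75, 401]);
translate([301, 485, 0]) cube([75, 75, 401]);
translate([2230, 163, 0]) cube([75, 75, 401]);
translate([2230, 485, 0]) cube([75, 75, 401]);


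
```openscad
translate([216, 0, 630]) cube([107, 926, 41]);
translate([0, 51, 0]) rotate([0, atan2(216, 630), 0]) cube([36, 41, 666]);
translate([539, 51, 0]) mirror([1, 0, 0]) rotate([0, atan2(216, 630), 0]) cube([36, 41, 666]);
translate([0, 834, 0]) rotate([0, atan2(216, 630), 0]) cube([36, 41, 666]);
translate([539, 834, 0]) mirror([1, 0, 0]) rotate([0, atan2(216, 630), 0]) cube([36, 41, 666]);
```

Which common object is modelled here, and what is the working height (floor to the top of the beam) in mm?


A sawhorse. The overall height is 671 mm.

A beam across two mirrored pairs of raked legs — a sawhorse. The beam's underside is at z = 630 (matching the legs' vertical rise in atan2(216, 630)) and the beam is 41 mm tall, so its top is at 630 + 41 = 671 mm. The raked legs top out at the beam's underside, so that is the highest point.


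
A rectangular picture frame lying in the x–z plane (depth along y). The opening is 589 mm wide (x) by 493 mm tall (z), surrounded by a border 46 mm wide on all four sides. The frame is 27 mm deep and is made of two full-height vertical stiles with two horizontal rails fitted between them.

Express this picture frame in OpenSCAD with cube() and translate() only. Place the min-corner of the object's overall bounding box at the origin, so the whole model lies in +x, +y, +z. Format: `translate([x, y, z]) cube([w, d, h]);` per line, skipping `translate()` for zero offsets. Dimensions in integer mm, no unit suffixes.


cube([46, 27, 585]);
translate([635, 0, 0]) cube([46, 27, 585]);
translate([46, 0, 0]) cube([589, 27, 46]);
translate([46, 0, 539]) cube([589, 27, 46]);


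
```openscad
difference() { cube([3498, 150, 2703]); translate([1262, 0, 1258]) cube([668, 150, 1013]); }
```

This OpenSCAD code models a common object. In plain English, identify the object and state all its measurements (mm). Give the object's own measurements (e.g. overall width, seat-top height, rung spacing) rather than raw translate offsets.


A wall 3498 mm long (x), 150 mm thick (y), 2703 mm tall, with a rectangular window opening cut through it. The opening is 668 mm wide and 1013 mm tall; its sill is at z = 1258 mm and its near (−x) edge is 1262 mm from the wall's −x end. The opening passes through the full wall thickness.


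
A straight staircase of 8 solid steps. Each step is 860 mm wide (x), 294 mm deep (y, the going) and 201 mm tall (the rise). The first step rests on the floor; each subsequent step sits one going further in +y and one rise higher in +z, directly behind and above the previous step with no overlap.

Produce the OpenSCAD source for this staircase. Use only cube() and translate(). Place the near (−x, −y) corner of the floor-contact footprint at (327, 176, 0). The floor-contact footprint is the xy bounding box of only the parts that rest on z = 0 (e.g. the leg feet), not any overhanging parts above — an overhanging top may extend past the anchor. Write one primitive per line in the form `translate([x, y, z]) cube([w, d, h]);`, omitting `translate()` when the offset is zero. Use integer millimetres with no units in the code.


translate([327, 176, 0]) cube([860, 294, 201]);
translate([327, 470, 201]) cube([860, 294, 201]);
translate([327, 764, 402]) cube([860, 294, 201]);
translate([327, 1058, 603]) cube([860, 294, 201]);
translate([327, 1352, 804]) cube([860, 294, 201]);
translate([327, 1646, 1005]) cube([860, 294, 201]);
translate([327, 1940, 1206]) cube([860, 294, 201]);
translate([327, 2234, 1407]) cube([860, 294, 201]);


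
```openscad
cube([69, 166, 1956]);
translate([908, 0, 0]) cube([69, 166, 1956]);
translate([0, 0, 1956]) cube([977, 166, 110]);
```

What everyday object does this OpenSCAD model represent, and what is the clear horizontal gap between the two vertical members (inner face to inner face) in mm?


A door frame. The clear opening width is 839 mm.

Two 1956 mm tall posts with a header on top — a door frame. The left jamb is 69 mm wide at x = 0; the right jamb starts at x = 908. The clear opening is 908 − 69 = 839 mm.


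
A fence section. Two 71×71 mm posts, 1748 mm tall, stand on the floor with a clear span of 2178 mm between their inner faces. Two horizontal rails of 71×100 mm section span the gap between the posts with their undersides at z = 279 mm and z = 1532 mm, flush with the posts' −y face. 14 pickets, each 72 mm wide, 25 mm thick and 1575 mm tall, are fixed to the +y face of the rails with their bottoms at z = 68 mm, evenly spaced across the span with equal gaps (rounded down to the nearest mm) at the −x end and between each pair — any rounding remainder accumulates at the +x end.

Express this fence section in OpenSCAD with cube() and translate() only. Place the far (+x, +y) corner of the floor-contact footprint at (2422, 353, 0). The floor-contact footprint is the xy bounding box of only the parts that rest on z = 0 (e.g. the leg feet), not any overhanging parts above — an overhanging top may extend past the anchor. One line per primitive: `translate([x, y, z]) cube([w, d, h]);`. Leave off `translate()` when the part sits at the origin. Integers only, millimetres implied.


translate([102, 282, 0]) cube([71, 71, 1748]);
translate([2351, 282, 0]) cube([71, 71, 1748]);
translate([173, 282, 279]) cube([2178, 71, 100]);
translate([173, 282, 1532]) cube([2178, 71, 100]);
translate([251, 353, 68]) cube([72, 25, 1575]);
translate([401, 353, 68]) cube([72, 25, 1575]);
translate([551, 353, 68]) cube([72, 25, 1575]);
translate([701, 353, 68]) cube([72, 25, 1575]);
translate([851, 353, 68]) cube([72, 25, 1575]);
translate([1001, 353, 68]) cube([72, 25, 1575]);
translate([1151, 353, 68]) cube([72, 25, 1575]);
translate([1301, 353, 68]) cube([72, 25, 1575]);
translate([1451, 353, 68]) cube([72, 25, 1575]);
translate([1601, 353, 68]) cube([72, 25, 1575]);
translate([1751, 353, 68]) cube([72, 25, 1575]);
translate([1901, 353, 68]) cube([72, 25, 1575]);
translate([2051, 353, 68]) cube([72, 25, 1575]);
translate([2201, 353, 68]) cube([72, 25, 1575]);


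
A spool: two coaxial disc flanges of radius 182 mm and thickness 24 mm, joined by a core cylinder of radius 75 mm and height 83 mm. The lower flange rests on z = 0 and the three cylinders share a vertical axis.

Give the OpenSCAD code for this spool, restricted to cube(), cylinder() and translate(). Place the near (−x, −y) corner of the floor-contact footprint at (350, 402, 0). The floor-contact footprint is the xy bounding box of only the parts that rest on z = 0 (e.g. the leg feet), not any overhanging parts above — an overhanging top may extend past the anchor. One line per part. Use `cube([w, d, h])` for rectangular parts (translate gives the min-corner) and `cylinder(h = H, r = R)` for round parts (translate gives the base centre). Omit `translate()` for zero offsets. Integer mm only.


translate([532, 584, 0]) cylinder(h = 24, r = 182);
translate([532, 584, 24]) cylinder(h = 83, r = 75);
translate([532, 584, 107]) cylinder(h = 24, r = 182);
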